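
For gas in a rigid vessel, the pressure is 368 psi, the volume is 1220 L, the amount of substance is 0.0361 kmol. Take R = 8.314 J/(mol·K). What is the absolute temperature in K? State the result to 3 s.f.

10300 K

Rearranging PV = nRT for T: T = PV/(nR).
P = 368 psi = 2.537×10^6 Pa; V = 1220 L = 1.220 m³; n = 0.0361 kmol = 36.10 mol; R = 8.314 J/(mol·K).
T = 10314 K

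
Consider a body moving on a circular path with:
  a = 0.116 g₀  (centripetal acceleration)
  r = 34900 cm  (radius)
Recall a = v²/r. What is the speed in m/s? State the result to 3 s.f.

Rearranging a = v²/r for v: v = √(a·r).
a = 0.116 g₀ = 1.138 m/s²; r = 34900 cm = 349.0 m.
v = 19.93 m/s

19.9 m/s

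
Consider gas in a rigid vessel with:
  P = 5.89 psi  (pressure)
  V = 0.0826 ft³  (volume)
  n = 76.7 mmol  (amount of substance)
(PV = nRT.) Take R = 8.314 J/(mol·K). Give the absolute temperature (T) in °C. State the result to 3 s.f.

Rearranging: T = PV/(nR).
P = 5.89 psi = 40610 Pa; V = 0.0826 ft³ = 0.002339 m³; n = 76.7 mmol = 0.07670 mol; R = 8.314 J/(mol·K).
T = 149.0 K
149.0 K − 273.15 = -124.2 °C

-124 °C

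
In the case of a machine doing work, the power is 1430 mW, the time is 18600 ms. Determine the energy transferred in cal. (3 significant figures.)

Solving P = W/t for W: W = P·t.
P = 1430 mW = 1.430 W; t = 18600 ms = 18.60 s.
W = 26.60 J
26.60 J × (1 cal / 4.184 J) = 6.357 cal

6.36 cal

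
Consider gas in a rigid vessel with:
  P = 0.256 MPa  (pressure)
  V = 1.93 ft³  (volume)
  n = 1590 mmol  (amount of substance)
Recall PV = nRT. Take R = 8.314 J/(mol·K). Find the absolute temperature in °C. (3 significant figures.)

785 °C

From the ideal-gas law: T = PV/(nR).
P = 0.256 MPa = 2.560×10^5 Pa; V = 1.93 ft³ = 0.05465 m³; n = 1590 mmol = 1.590 mol; R = 8.314 J/(mol·K).
T = 1058 K
1058 K − 273.15 = 785.2 °C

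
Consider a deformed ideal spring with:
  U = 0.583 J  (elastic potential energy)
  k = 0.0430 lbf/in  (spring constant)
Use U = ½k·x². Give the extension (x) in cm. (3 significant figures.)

Rearranging U = ½k·x² for x: x = √(2U/k).
U = 0.583 J; k = 0.0430 lbf/in = 7.530 N/m.
x = 0.3935 m
0.3935 m × (1 cm / 0.01000 m) = 39.35 cm

39.3 cm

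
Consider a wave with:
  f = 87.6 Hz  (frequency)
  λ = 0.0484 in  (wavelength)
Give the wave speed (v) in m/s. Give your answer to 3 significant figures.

0.108 m/s

Directly: v = fλ.
f = 87.6 Hz; λ = 0.0484 in = 0.001229 m.
v = 0.1077 m/s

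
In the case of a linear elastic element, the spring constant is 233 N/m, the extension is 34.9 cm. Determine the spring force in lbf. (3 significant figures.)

18.3 lbf

From Hooke's law: F = kx.
k = 233 N/m; x = 34.9 cm = 0.3490 m.
F = 81.32 N
81.32 N × (1 lbf / 4.448 N) = 18.28 lbf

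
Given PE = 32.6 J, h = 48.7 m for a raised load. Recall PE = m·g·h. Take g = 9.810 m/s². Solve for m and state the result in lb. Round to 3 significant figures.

0.150 lb

Rearranging PE = m·g·h for m: m = PE/(g·h).
PE = 32.6 J; h = 48.7 m; g = 9.810 m/s².
m = 0.06824 kg
0.06824 kg × (1 lb / 0.4536 kg) = 0.1504 lb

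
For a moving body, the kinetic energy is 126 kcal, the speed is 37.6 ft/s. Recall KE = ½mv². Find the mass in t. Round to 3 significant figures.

8.03 t

Rearranging KE = ½mv² for m: m = 2·KE/v².
KE = 126 kcal = 5.272×10^5 J; v = 37.6 ft/s = 11.46 m/s.
m = 8028 kg
8028 kg × (1 t / 1000 kg) = 8.028 t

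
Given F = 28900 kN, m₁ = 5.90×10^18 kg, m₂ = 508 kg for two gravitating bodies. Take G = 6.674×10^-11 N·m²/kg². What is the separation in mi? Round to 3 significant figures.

From Newton's law of gravitation: r = √(G·m₁m₂/F).
F = 28900 kN = 2.890×10^7 N; m₁ = 5.90×10^18 kg; m₂ = 508 kg; G = 6.674×10^-11 N·m²/kg².
r = 83.20 m
83.20 m × (1 mi / 1609 m) = 0.05170 mi

0.0517 mi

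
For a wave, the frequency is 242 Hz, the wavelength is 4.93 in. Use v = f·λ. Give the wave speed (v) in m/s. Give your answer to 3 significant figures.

v is given directly by: v = fλ.
f = 242 Hz; λ = 4.93 in = 0.1252 m.
v = 30.30 m/s

30.3 m/s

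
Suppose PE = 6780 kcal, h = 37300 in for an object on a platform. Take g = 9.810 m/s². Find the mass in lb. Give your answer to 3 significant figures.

6730 lb

Rearranging PE = m·g·h for m: m = PE/(g·h).
PE = 6780 kcal = 2.837×10^7 J; h = 37300 in = 947.4 m; g = 9.810 m/s².
m = 3052 kg
3052 kg × (1 lb / 0.4536 kg) = 6729 lb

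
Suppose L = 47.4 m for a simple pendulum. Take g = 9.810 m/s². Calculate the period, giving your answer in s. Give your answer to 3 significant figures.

13.8 s

T is given directly by: T = 2π√(L/g).
L = 47.4 m; g = 9.810 m/s².
T = 13.81 s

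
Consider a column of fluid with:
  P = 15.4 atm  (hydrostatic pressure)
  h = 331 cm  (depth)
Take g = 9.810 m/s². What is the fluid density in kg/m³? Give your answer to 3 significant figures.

48100 kg/m³

Rearranging: ρ = P/(g·h).
P = 15.4 atm = 1.560×10^6 Pa; h = 331 cm = 3.310 m; g = 9.810 m/s².
ρ = 48055 kg/m³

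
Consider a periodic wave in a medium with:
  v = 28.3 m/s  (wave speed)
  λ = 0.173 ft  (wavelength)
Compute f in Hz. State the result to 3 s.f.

Solving v = f·λ for f: f = v/λ.
v = 28.3 m/s; λ = 0.173 ft = 0.05273 m.
f = 536.7 Hz

537 Hz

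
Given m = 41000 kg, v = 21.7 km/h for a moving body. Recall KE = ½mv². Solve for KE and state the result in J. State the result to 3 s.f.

7.45×10^5 J

Directly: KE = ½mv².
m = 41000 kg; v = 21.7 km/h = 6.028 m/s.
KE = 7.448×10^5 J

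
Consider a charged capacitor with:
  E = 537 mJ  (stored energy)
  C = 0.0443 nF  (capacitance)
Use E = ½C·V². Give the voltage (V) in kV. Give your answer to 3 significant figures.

156 kV

Rearranging E = ½C·V² for V: V = √(2E/C).
E = 537 mJ = 0.5370 J; C = 0.0443 nF = 4.430×10^-11 F.
V = 1.557×10^5 V  (the unit combination reduces to kg·m²/(A·s³) = V)
1.557×10^5 V × (1 kV / 1000 V) = 155.7 kV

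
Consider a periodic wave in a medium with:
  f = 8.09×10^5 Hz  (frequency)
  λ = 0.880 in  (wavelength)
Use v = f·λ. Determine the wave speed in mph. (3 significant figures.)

v is given directly by: v = fλ.
f = 8.09×10^5 Hz; λ = 0.880 in = 0.02235 m.
v = 18083 m/s
18083 m/s × (1 mph / 0.4470 m/s) = 40450 mph

40400 mph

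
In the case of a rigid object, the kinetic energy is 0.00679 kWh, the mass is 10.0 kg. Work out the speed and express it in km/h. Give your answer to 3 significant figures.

Rearranging KE = ½mv² for v: v = √(2·KE/m).
KE = 0.00679 kWh = 24444 J; m = 10.0 kg.
v = 69.92 m/s
69.92 m/s × (1 km/h / 0.2778 m/s) = 251.7 km/h

252 km/h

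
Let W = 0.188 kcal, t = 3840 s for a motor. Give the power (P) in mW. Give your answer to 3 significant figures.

205 mW

Directly: P = W/t.
W = 0.188 kcal = 786.6 J; t = 3840 s.
P = 0.2048 W
0.2048 W × (1 mW / 0.001000 W) = 204.8 mW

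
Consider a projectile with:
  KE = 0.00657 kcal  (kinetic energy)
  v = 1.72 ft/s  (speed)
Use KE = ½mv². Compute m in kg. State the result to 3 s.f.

Rearranging: m = 2·KE/v².
KE = 0.00657 kcal = 27.49 J; v = 1.72 ft/s = 0.5243 m/s.
m = 200.0 kg

200 kg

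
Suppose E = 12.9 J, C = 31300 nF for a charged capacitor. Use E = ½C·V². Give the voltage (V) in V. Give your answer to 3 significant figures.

908 V

Rearranging E = ½C·V² for V: V = √(2E/C).
E = 12.9 J; C = 31300 nF = 3.130×10^-5 F.
V = 907.9 V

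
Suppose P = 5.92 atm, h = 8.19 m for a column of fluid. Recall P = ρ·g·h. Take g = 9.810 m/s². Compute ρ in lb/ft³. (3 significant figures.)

466 lb/ft³

Rearranging: ρ = P/(g·h).
P = 5.92 atm = 5.998×10^5 Pa; h = 8.19 m; g = 9.810 m/s².
ρ = 7466 kg/m³
7466 kg/m³ × (1 lb/ft³ / 16.02 kg/m³) = 466.1 lb/ft³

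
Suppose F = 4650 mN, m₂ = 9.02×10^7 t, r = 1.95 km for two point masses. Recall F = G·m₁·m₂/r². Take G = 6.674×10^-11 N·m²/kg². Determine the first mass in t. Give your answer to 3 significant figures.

From Newton's law of gravitation: m₁ = F·r²/(G·m₂).
F = 4650 mN = 4.650 N; m₂ = 9.02×10^7 t = 9.020×10^10 kg; r = 1.95 km = 1950 m; G = 6.674×10^-11 N·m²/kg².
m₁ = 2.937×10^6 kg
2.937×10^6 kg × (1 t / 1000 kg) = 2937 t

2940 t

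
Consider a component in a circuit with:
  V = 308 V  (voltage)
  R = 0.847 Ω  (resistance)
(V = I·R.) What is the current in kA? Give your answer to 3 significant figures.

Rearranging: I = V/R.
V = 308 V; R = 0.847 Ω.
I = 363.6 A
363.6 A × (1 kA / 1000 A) = 0.3636 kA

0.364 kA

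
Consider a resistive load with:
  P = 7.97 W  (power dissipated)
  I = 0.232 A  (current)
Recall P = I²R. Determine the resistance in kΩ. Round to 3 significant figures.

0.148 kΩ

Rearranging: R = P/I².
P = 7.97 W; I = 0.232 A.
R = 148.1 Ω
148.1 Ω × (1 kΩ / 1000 Ω) = 0.1481 kΩ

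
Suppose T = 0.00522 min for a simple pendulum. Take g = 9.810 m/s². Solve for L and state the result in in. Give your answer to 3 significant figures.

Rearranging T = 2π√(L/g) for L: L = g·(T/2π)².
T = 0.00522 min = 0.3132 s; g = 9.810 m/s².
L = 0.02438 m
0.02438 m × (1 in / 0.02540 m) = 0.9597 in

0.960 in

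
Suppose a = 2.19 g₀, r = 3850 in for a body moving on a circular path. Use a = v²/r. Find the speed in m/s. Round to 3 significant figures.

45.8 m/s

Solving a = v²/r for v: v = √(a·r).
a = 2.19 g₀ = 21.48 m/s²; r = 3850 in = 97.79 m.
v = 45.83 m/s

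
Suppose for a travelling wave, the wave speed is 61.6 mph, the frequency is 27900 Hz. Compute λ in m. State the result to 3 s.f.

Rearranging: λ = v/f.
v = 61.6 mph = 27.54 m/s; f = 27900 Hz.
λ = 9.870×10^-4 m

9.87×10^-4 m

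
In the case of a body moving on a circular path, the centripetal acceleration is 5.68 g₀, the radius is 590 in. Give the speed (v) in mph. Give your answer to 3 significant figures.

64.6 mph

Rearranging a = v²/r for v: v = √(a·r).
a = 5.68 g₀ = 55.70 m/s²; r = 590 in = 14.99 m.
v = 28.89 m/s
28.89 m/s × (1 mph / 0.4470 m/s) = 64.63 mph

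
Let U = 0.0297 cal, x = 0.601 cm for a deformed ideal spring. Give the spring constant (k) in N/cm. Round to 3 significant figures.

Solving U = ½k·x² for k: k = 2U/x².
U = 0.0297 cal = 0.1243 J; x = 0.601 cm = 0.006010 m.
k = 6881 N/m
6881 N/m × (1 N/cm / 100.0 N/m) = 68.81 N/cm

68.8 N/cm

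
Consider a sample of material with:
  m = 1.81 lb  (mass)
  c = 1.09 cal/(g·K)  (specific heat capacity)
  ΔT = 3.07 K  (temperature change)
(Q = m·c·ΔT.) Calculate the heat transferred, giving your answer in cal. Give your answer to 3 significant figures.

2750 cal

Directly: Q = mcΔT.
m = 1.81 lb = 0.8210 kg; c = 1.09 cal/(g·K) = 4561 J/(kg·K); ΔT = 3.07 K.
Q = 11495 J
11495 J × (1 cal / 4.184 J) = 2747 cal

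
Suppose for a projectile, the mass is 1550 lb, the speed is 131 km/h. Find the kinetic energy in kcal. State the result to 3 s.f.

Directly: KE = ½mv².
m = 1550 lb = 703.1 kg; v = 131 km/h = 36.39 m/s.
KE = 4.655×10^5 J
4.655×10^5 J × (1 kcal / 4184 J) = 111.3 kcal

111 kcal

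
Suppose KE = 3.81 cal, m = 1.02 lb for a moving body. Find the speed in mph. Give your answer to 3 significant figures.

Rearranging KE = ½mv² for v: v = √(2·KE/m).
KE = 3.81 cal = 15.94 J; m = 1.02 lb = 0.4627 kg.
v = 8.301 m/s
8.301 m/s × (1 mph / 0.4470 m/s) = 18.57 mph

18.6 mph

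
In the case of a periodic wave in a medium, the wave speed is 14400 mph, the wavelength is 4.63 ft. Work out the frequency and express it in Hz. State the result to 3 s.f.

4560 Hz

Solving v = f·λ for f: f = v/λ.
v = 14400 mph = 6437 m/s; λ = 4.63 ft = 1.411 m.
f = 4562 Hz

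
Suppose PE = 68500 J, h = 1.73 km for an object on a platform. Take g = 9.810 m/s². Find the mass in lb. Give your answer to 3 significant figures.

Rearranging PE = m·g·h for m: m = PE/(g·h).
PE = 68500 J; h = 1.73 km = 1730 m; g = 9.810 m/s².
m = 4.036 kg
4.036 kg × (1 lb / 0.4536 kg) = 8.898 lb

8.90 lb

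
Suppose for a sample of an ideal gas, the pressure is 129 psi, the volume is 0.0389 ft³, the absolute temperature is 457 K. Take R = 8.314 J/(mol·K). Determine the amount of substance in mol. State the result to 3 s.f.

From the ideal-gas law: n = PV/(RT).
P = 129 psi = 8.894×10^5 Pa; V = 0.0389 ft³ = 0.001102 m³; T = 457 K; R = 8.314 J/(mol·K).
n = 0.2579 mol

0.258 mol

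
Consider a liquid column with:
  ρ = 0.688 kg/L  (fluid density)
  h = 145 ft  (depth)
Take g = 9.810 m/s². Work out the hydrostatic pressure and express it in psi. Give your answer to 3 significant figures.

P is given directly by: P = ρgh.
ρ = 0.688 kg/L = 688.0 kg/m³; h = 145 ft = 44.20 m; g = 9.810 m/s².
P = 2.983×10^5 Pa
2.983×10^5 Pa × (1 psi / 6895 Pa) = 43.26 psi

43.3 psi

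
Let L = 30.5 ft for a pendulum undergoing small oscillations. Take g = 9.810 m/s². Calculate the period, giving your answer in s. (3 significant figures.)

Directly: T = 2π√(L/g).
L = 30.5 ft = 9.296 m; g = 9.810 m/s².
T = 6.116 s

6.12 s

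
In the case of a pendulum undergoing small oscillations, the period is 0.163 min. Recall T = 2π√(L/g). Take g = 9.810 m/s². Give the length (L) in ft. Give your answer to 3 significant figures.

78.0 ft

Rearranging: L = g·(T/2π)².
T = 0.163 min = 9.780 s; g = 9.810 m/s².
L = 23.77 m
23.77 m × (1 ft / 0.3048 m) = 77.98 ft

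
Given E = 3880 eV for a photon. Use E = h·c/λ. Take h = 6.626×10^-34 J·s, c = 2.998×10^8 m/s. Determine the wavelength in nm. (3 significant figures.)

0.320 nm

Rearranging E = h·c/λ for λ: λ = hc/E.
E = 3880 eV = 6.216×10^-16 J; h = 6.626×10^-34 J·s; c = 2.998×10^8 m/s.
λ = 3.196×10^-10 m
3.196×10^-10 m × (1 nm / 1.000×10^-9 m) = 0.3196 nm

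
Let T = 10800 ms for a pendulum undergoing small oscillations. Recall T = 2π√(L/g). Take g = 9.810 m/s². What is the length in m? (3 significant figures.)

29.0 m

Rearranging: L = g·(T/2π)².
T = 10800 ms = 10.80 s; g = 9.810 m/s².
L = 28.98 m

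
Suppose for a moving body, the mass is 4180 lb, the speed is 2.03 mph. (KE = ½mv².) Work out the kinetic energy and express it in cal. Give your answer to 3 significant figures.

Directly: KE = ½mv².
m = 4180 lb = 1896 kg; v = 2.03 mph = 0.9075 m/s.
KE = 780.7 J
780.7 J × (1 cal / 4.184 J) = 186.6 cal

187 cal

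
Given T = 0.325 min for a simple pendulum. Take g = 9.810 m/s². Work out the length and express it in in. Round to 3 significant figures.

3720 in

Solving T = 2π√(L/g) for L: L = g·(T/2π)².
T = 0.325 min = 19.50 s; g = 9.810 m/s².
L = 94.49 m
94.49 m × (1 in / 0.02540 m) = 3720 in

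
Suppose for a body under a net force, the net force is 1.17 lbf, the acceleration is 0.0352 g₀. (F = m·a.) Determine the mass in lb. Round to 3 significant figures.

33.2 lb

From Newton's second law: m = F/a.
F = 1.17 lbf = 5.204 N; a = 0.0352 g₀ = 0.3452 m/s².
m = 15.08 kg
15.08 kg × (1 lb / 0.4536 kg) = 33.24 lb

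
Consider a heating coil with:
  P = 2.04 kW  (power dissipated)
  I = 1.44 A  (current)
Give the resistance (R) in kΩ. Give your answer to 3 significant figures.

0.984 kΩ

Rearranging P = I²R for R: R = P/I².
P = 2.04 kW = 2040 W; I = 1.44 A.
R = 983.8 Ω
983.8 Ω × (1 kΩ / 1000 Ω) = 0.9838 kΩ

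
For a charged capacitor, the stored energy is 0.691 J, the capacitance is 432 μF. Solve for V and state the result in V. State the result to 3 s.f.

Solving E = ½C·V² for V: V = √(2E/C).
E = 0.691 J; C = 432 μF = 4.320×10^-4 F.
V = 56.56 V  (the unit combination reduces to kg·m²/(A·s³) = V)

56.6 V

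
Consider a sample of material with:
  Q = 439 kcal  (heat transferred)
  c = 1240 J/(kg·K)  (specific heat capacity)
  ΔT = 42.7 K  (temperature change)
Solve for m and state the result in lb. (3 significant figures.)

Rearranging: m = Q/(c·ΔT).
Q = 439 kcal = 1.837×10^6 J; c = 1240 J/(kg·K); ΔT = 42.7 K.
m = 34.69 kg
34.69 kg × (1 lb / 0.4536 kg) = 76.48 lb

76.5 lb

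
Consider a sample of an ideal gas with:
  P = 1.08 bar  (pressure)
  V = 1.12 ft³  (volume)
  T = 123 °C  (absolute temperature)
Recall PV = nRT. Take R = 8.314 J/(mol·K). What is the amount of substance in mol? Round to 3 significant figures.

1.04 mol

Rearranging PV = nRT for n: n = PV/(RT).
P = 1.08 bar = 1.080×10^5 Pa; V = 1.12 ft³ = 0.03171 m³; T = 123 °C = 396.1 K; R = 8.314 J/(mol·K).
n = 1.040 mol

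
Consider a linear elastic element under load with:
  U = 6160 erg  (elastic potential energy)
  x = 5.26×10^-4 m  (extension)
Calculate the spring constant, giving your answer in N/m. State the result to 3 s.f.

Rearranging: k = 2U/x².
U = 6160 erg = 6.160×10^-4 J; x = 5.26×10^-4 m.
k = 4453 N/m

4450 N/m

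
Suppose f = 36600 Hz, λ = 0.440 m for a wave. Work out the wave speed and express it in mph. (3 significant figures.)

36000 mph

Directly: v = fλ.
f = 36600 Hz; λ = 0.440 m.
v = 16104 m/s
16104 m/s × (1 mph / 0.4470 m/s) = 36024 mph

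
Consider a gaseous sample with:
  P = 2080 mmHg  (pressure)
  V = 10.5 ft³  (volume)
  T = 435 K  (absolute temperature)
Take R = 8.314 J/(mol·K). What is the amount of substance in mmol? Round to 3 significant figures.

From the ideal-gas law: n = PV/(RT).
P = 2080 mmHg = 2.773×10^5 Pa; V = 10.5 ft³ = 0.2973 m³; T = 435 K; R = 8.314 J/(mol·K).
n = 22.80 mol
22.80 mol × (1 mmol / 0.001000 mol) = 22798 mmol

22800 mmol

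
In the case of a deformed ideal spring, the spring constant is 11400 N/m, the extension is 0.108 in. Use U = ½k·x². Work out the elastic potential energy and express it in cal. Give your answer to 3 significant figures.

0.0103 cal

Directly: U = ½kx².
k = 11400 N/m; x = 0.108 in = 0.002743 m.
U = 0.04289 J  (the unit combination reduces to kg·m²/s² = J)
0.04289 J × (1 cal / 4.184 J) = 0.01025 cal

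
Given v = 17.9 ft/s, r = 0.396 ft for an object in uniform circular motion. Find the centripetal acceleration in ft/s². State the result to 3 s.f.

a is given directly by: a = v²/r.
v = 17.9 ft/s = 5.456 m/s; r = 0.396 ft = 0.1207 m.
a = 246.6 m/s²
246.6 m/s² × (1 ft/s² / 0.3048 m/s²) = 809.1 ft/s²

809 ft/s²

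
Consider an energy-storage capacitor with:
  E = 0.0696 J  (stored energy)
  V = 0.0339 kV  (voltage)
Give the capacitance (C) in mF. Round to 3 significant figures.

Solving E = ½C·V² for C: C = 2E/V².
E = 0.0696 J; V = 0.0339 kV = 33.90 V.
C = 1.211×10^-4 F
1.211×10^-4 F × (1 mF / 0.001000 F) = 0.1211 mF

0.121 mF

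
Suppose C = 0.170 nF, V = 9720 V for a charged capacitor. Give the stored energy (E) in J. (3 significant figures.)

E is given directly by: E = ½CV².
C = 0.170 nF = 1.700×10^-10 F; V = 9720 V.
E = 0.008031 J

0.00803 J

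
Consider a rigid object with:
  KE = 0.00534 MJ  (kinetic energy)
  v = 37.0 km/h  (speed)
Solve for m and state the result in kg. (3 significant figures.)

Rearranging: m = 2·KE/v².
KE = 0.00534 MJ = 5340 J; v = 37.0 km/h = 10.28 m/s.
m = 101.1 kg

101 kg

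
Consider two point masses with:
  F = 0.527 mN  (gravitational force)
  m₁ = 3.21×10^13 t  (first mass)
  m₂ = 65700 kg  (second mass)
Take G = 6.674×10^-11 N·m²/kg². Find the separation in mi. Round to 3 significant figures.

Solving F = G·m₁·m₂/r² for r: r = √(G·m₁m₂/F).
F = 0.527 mN = 5.270×10^-4 N; m₁ = 3.21×10^13 t = 3.210×10^16 kg; m₂ = 65700 kg; G = 6.674×10^-11 N·m²/kg².
r = 1.634×10^7 m
1.634×10^7 m × (1 mi / 1609 m) = 10155 mi

10200 mi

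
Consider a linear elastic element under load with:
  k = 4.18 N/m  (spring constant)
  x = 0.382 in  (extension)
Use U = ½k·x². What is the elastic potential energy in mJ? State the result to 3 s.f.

U is given directly by: U = ½kx².
k = 4.18 N/m; x = 0.382 in = 0.009703 m.
U = 1.968×10^-4 J
1.968×10^-4 J × (1 mJ / 0.001000 J) = 0.1968 mJ

0.197 mJ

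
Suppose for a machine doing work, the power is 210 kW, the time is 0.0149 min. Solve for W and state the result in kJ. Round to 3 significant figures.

Rearranging: W = P·t.
P = 210 kW = 2.100×10^5 W; t = 0.0149 min = 0.8940 s.
W = 1.877×10^5 J  (the unit combination reduces to kg·m²/s² = J)
1.877×10^5 J × (1 kJ / 1000 J) = 187.7 kJ

188 kJ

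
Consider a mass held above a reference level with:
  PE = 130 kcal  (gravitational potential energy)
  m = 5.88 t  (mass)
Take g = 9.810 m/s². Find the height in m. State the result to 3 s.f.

9.43 m

Rearranging: h = PE/(m·g).
PE = 130 kcal = 5.439×10^5 J; m = 5.88 t = 5880 kg; g = 9.810 m/s².
h = 9.430 m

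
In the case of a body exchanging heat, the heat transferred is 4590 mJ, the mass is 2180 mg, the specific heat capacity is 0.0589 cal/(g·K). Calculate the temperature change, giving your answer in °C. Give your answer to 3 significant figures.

Solving Q = m·c·ΔT for ΔT: ΔT = Q/(m·c).
Q = 4590 mJ = 4.590 J; m = 2180 mg = 0.002180 kg; c = 0.0589 cal/(g·K) = 246.4 J/(kg·K).
ΔT = 8.544 K
Since 1 °C = 1 K, 8.544 °C.

8.54 °C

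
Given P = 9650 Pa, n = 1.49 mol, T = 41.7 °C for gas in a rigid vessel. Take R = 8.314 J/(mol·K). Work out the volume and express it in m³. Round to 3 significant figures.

From the ideal-gas law: V = nRT/P.
P = 9650 Pa; n = 1.49 mol; T = 41.7 °C = 314.8 K; R = 8.314 J/(mol·K).
V = 0.4042 m³

0.404 m³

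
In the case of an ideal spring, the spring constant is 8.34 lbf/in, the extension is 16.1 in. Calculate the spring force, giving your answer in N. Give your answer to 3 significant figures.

From Hooke's law: F = kx.
k = 8.34 lbf/in = 1461 N/m; x = 16.1 in = 0.4089 m.
F = 597.3 N

597 N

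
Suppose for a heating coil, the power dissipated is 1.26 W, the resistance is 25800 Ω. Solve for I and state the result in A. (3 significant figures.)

Rearranging: I = √(P/R).
P = 1.26 W; R = 25800 Ω.
I = 0.006988 A

0.00699 A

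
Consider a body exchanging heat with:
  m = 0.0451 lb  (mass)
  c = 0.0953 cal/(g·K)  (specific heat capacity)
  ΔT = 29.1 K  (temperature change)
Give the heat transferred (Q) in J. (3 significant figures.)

237 J

Directly: Q = mcΔT.
m = 0.0451 lb = 0.02046 kg; c = 0.0953 cal/(g·K) = 398.7 J/(kg·K); ΔT = 29.1 K.
Q = 237.4 J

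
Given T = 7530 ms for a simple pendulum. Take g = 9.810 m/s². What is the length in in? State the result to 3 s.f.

Solving T = 2π√(L/g) for L: L = g·(T/2π)².
T = 7530 ms = 7.530 s; g = 9.810 m/s².
L = 14.09 m
14.09 m × (1 in / 0.02540 m) = 554.7 in

555 in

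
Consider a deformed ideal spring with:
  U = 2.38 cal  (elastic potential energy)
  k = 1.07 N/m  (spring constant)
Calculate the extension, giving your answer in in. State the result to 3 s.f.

Rearranging U = ½k·x² for x: x = √(2U/k).
U = 2.38 cal = 9.958 J; k = 1.07 N/m.
x = 4.314 m
4.314 m × (1 in / 0.02540 m) = 169.9 in

170 in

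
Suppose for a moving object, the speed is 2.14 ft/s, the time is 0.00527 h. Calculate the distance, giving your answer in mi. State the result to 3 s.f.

Rearranging: d = v·t.
v = 2.14 ft/s = 0.6523 m/s; t = 0.00527 h = 18.97 s.
d = 12.37 m
12.37 m × (1 mi / 1609 m) = 0.007689 mi

0.00769 mi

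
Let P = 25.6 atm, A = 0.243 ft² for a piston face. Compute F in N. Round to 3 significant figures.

Rearranging: F = P·A.
P = 25.6 atm = 2.594×10^6 Pa; A = 0.243 ft² = 0.02258 m².
F = 58559 N  (the unit combination reduces to kg·m/s² = N)

58600 N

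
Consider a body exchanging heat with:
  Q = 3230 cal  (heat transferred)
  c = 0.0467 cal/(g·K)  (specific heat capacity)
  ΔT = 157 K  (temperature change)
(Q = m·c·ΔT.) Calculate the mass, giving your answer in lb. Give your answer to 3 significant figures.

Rearranging: m = Q/(c·ΔT).
Q = 3230 cal = 13514 J; c = 0.0467 cal/(g·K) = 195.4 J/(kg·K); ΔT = 157 K.
m = 0.4405 kg
0.4405 kg × (1 lb / 0.4536 kg) = 0.9712 lb

0.971 lb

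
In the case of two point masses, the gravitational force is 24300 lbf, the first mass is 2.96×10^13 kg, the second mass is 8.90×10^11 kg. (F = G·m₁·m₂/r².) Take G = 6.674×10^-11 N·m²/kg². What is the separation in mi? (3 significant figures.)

79.2 mi

From Newton's law of gravitation: r = √(G·m₁m₂/F).
F = 24300 lbf = 1.081×10^5 N; m₁ = 2.96×10^13 kg; m₂ = 8.90×10^11 kg; G = 6.674×10^-11 N·m²/kg².
r = 1.275×10^5 m
1.275×10^5 m × (1 mi / 1609 m) = 79.25 mi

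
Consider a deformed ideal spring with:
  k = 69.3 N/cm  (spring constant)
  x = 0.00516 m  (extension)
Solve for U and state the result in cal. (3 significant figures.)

0.0221 cal

U is given directly by: U = ½kx².
k = 69.3 N/cm = 6930 N/m; x = 0.00516 m.
U = 0.09226 J
0.09226 J × (1 cal / 4.184 J) = 0.02205 cal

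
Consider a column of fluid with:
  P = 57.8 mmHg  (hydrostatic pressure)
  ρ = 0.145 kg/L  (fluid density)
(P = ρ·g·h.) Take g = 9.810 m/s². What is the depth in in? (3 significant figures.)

Rearranging: h = P/(ρ·g).
P = 57.8 mmHg = 7706 Pa; ρ = 0.145 kg/L = 145.0 kg/m³; g = 9.810 m/s².
h = 5.417 m
5.417 m × (1 in / 0.02540 m) = 213.3 in

213 in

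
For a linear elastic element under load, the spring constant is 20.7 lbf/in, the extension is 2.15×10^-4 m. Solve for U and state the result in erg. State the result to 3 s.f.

Directly: U = ½kx².
k = 20.7 lbf/in = 3625 N/m; x = 2.15×10^-4 m.
U = 8.379×10^-5 J
8.379×10^-5 J × (1 erg / 1.000×10^-7 J) = 837.9 erg

838 erg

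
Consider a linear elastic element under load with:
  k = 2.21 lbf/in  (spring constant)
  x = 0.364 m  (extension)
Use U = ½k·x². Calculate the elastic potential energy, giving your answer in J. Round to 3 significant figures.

25.6 J

U is given directly by: U = ½kx².
k = 2.21 lbf/in = 387.0 N/m; x = 0.364 m.
U = 25.64 J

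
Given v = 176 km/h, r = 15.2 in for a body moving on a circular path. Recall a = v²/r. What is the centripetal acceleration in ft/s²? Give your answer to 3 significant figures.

Directly: a = v²/r.
v = 176 km/h = 48.89 m/s; r = 15.2 in = 0.3861 m.
a = 6191 m/s²
6191 m/s² × (1 ft/s² / 0.3048 m/s²) = 20311 ft/s²

20300 ft/s²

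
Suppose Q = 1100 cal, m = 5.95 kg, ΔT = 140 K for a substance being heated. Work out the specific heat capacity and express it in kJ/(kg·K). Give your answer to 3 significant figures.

Rearranging Q = m·c·ΔT for c: c = Q/(m·ΔT).
Q = 1100 cal = 4602 J; m = 5.95 kg; ΔT = 140 K.
c = 5.525 J/(kg·K)
5.525 J/(kg·K) × (1 kJ/(kg·K) / 1000 J/(kg·K)) = 0.005525 kJ/(kg·K)

0.00553 kJ/(kg·K)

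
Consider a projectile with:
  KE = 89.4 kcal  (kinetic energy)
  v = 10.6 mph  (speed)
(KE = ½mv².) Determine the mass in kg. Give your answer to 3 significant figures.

33300 kg

Solving KE = ½mv² for m: m = 2·KE/v².
KE = 89.4 kcal = 3.740×10^5 J; v = 10.6 mph = 4.739 m/s.
m = 33316 kg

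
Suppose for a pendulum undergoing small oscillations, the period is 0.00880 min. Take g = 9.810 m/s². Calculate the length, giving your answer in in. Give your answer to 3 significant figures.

2.73 in

Rearranging: L = g·(T/2π)².
T = 0.00880 min = 0.5280 s; g = 9.810 m/s².
L = 0.06928 m
0.06928 m × (1 in / 0.02540 m) = 2.727 in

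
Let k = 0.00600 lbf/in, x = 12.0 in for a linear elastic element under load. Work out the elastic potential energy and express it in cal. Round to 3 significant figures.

0.0117 cal

U is given directly by: U = ½kx².
k = 0.00600 lbf/in = 1.051 N/m; x = 12.0 in = 0.3048 m.
U = 0.04881 J
0.04881 J × (1 cal / 4.184 J) = 0.01167 cal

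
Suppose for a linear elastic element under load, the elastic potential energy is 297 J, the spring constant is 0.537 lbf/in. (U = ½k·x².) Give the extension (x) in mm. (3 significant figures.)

Rearranging: x = √(2U/k).
U = 297 J; k = 0.537 lbf/in = 94.04 N/m.
x = 2.513 m
2.513 m × (1 mm / 0.001000 m) = 2513 mm

2510 mm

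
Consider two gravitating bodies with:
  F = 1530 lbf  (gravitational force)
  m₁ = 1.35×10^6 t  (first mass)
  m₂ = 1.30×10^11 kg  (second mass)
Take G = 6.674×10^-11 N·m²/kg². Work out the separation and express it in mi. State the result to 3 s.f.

From Newton's law of gravitation: r = √(G·m₁m₂/F).
F = 1530 lbf = 6806 N; m₁ = 1.35×10^6 t = 1.350×10^9 kg; m₂ = 1.30×10^11 kg; G = 6.674×10^-11 N·m²/kg².
r = 1312 m
1312 m × (1 mi / 1609 m) = 0.8152 mi

0.815 mi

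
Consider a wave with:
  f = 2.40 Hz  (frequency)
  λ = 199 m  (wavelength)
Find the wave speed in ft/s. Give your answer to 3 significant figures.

1570 ft/s

v is given directly by: v = fλ.
f = 2.40 Hz; λ = 199 m.
v = 477.6 m/s
477.6 m/s × (1 ft/s / 0.3048 m/s) = 1567 ft/s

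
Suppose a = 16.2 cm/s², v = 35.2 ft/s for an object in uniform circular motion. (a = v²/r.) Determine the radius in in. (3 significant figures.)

28000 in

Rearranging a = v²/r for r: r = v²/a.
a = 16.2 cm/s² = 0.1620 m/s²; v = 35.2 ft/s = 10.73 m/s.
r = 710.6 m
710.6 m × (1 in / 0.02540 m) = 27975 in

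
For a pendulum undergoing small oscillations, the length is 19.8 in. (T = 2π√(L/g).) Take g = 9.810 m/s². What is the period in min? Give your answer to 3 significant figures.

T is given directly by: T = 2π√(L/g).
L = 19.8 in = 0.5029 m; g = 9.810 m/s².
T = 1.423 s
1.423 s × (1 min / 60.00 s) = 0.02371 min

0.0237 min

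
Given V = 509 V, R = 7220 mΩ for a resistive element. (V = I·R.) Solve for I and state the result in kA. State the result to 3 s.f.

From Ohm's law: I = V/R.
V = 509 V; R = 7220 mΩ = 7.220 Ω.
I = 70.50 A
70.50 A × (1 kA / 1000 A) = 0.07050 kA

0.0705 kA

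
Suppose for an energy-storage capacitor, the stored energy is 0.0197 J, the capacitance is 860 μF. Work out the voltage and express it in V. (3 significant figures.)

6.77 V

Rearranging: V = √(2E/C).
E = 0.0197 J; C = 860 μF = 8.600×10^-4 F.
V = 6.769 V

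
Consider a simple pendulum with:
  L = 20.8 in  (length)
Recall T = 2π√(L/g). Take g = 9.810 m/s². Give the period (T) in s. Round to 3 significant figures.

T is given directly by: T = 2π√(L/g).
L = 20.8 in = 0.5283 m; g = 9.810 m/s².
T = 1.458 s

1.46 s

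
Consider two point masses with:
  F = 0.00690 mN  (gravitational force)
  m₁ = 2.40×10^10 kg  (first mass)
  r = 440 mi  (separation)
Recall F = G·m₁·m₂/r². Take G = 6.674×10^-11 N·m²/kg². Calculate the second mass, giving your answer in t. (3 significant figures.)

2160 t

From Newton's law of gravitation: m₂ = F·r²/(G·m₁).
F = 0.00690 mN = 6.900×10^-6 N; m₁ = 2.40×10^10 kg; r = 440 mi = 7.081×10^5 m; G = 6.674×10^-11 N·m²/kg².
m₂ = 2.160×10^6 kg
2.160×10^6 kg × (1 t / 1000 kg) = 2160 t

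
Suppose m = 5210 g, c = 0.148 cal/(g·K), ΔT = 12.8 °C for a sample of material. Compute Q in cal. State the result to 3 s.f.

Directly: Q = mcΔT.
m = 5210 g = 5.210 kg; c = 0.148 cal/(g·K) = 619.2 J/(kg·K); ΔT = 12.8 °C = 12.80 K.
Q = 41295 J
41295 J × (1 cal / 4.184 J) = 9870 cal

9870 cal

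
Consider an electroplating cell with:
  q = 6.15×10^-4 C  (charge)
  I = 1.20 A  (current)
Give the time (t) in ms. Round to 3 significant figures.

Rearranging q = I·t for t: t = q/I.
q = 6.15×10^-4 C; I = 1.20 A.
t = 5.125×10^-4 s
5.125×10^-4 s × (1 ms / 0.001000 s) = 0.5125 ms

0.513 ms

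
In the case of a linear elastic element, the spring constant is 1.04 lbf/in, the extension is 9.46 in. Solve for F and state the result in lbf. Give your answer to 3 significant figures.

Directly: F = kx.
k = 1.04 lbf/in = 182.1 N/m; x = 9.46 in = 0.2403 m.
F = 43.76 N
43.76 N × (1 lbf / 4.448 N) = 9.838 lbf

9.84 lbf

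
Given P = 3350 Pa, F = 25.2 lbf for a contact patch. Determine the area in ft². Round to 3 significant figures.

Rearranging: A = F/P.
P = 3350 Pa; F = 25.2 lbf = 112.1 N.
A = 0.03346 m²
0.03346 m² × (1 ft² / 0.09290 m²) = 0.3602 ft²

0.360 ft²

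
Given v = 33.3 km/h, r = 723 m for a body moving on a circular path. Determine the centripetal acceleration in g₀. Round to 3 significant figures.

0.0121 g₀

a is given directly by: a = v²/r.
v = 33.3 km/h = 9.250 m/s; r = 723 m.
a = 0.1183 m/s²
0.1183 m/s² × (1 g₀ / 9.807 m/s²) = 0.01207 g₀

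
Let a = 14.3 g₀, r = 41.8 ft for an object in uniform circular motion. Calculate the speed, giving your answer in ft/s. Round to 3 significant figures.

139 ft/s

Rearranging: v = √(a·r).
a = 14.3 g₀ = 140.2 m/s²; r = 41.8 ft = 12.74 m.
v = 42.27 m/s
42.27 m/s × (1 ft/s / 0.3048 m/s) = 138.7 ft/s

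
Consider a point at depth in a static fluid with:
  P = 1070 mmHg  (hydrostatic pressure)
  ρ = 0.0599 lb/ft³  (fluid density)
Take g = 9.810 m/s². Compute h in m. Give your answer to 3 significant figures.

15200 m

Rearranging P = ρ·g·h for h: h = P/(ρ·g).
P = 1070 mmHg = 1.427×10^5 Pa; ρ = 0.0599 lb/ft³ = 0.9595 kg/m³; g = 9.810 m/s².
h = 15155 m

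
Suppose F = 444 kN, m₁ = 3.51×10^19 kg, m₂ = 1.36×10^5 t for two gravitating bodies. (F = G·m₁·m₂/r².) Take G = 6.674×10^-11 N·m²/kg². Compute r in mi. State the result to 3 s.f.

526 mi

Rearranging F = G·m₁·m₂/r² for r: r = √(G·m₁m₂/F).
F = 444 kN = 4.440×10^5 N; m₁ = 3.51×10^19 kg; m₂ = 1.36×10^5 t = 1.360×10^8 kg; G = 6.674×10^-11 N·m²/kg².
r = 8.471×10^5 m
8.471×10^5 m × (1 mi / 1609 m) = 526.4 mi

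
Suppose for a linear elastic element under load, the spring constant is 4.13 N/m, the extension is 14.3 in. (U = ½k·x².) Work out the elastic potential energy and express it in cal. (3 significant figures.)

0.0651 cal

Directly: U = ½kx².
k = 4.13 N/m; x = 14.3 in = 0.3632 m.
U = 0.2724 J  (the unit combination reduces to kg·m²/s² = J)
0.2724 J × (1 cal / 4.184 J) = 0.06511 cal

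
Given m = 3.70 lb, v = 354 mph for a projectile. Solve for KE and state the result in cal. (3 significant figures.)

KE is given directly by: KE = ½mv².
m = 3.70 lb = 1.678 kg; v = 354 mph = 158.3 m/s.
KE = 21015 J
21015 J × (1 cal / 4.184 J) = 5023 cal

5020 cal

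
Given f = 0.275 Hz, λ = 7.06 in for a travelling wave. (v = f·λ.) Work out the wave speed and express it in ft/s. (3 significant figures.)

0.162 ft/s

v is given directly by: v = fλ.
f = 0.275 Hz; λ = 7.06 in = 0.1793 m.
v = 0.04931 m/s
0.04931 m/s × (1 ft/s / 0.3048 m/s) = 0.1618 ft/s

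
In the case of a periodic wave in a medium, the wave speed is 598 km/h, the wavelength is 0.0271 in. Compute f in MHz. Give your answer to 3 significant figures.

Rearranging v = f·λ for f: f = v/λ.
v = 598 km/h = 166.1 m/s; λ = 0.0271 in = 6.883×10^-4 m.
f = 2.413×10^5 Hz
2.413×10^5 Hz × (1 MHz / 1.000×10^6 Hz) = 0.2413 MHz

0.241 MHz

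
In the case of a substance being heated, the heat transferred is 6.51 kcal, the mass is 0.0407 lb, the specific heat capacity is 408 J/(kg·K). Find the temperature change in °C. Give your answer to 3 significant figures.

Rearranging: ΔT = Q/(m·c).
Q = 6.51 kcal = 27238 J; m = 0.0407 lb = 0.01846 kg; c = 408 J/(kg·K).
ΔT = 3616 K
Since 1 °C = 1 K, 3616 °C.

3620 °C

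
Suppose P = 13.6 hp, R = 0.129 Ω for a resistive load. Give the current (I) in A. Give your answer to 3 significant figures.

Rearranging P = I²R for I: I = √(P/R).
P = 13.6 hp = 10142 W; R = 0.129 Ω.
I = 280.4 A

280 A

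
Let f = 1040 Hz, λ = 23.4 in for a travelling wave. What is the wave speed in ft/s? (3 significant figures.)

2030 ft/s

v is given directly by: v = fλ.
f = 1040 Hz; λ = 23.4 in = 0.5944 m.
v = 618.1 m/s
618.1 m/s × (1 ft/s / 0.3048 m/s) = 2028 ft/s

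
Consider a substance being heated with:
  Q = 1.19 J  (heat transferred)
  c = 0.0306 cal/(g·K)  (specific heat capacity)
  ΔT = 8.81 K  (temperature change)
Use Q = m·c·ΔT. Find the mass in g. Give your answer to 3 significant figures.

Solving Q = m·c·ΔT for m: m = Q/(c·ΔT).
Q = 1.19 J; c = 0.0306 cal/(g·K) = 128.0 J/(kg·K); ΔT = 8.81 K.
m = 0.001055 kg
0.001055 kg × (1 g / 0.001000 kg) = 1.055 g

1.06 g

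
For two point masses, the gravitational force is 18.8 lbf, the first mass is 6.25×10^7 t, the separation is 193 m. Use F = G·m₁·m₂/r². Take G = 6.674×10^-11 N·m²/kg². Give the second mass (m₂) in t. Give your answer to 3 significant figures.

Rearranging: m₂ = F·r²/(G·m₁).
F = 18.8 lbf = 83.63 N; m₁ = 6.25×10^7 t = 6.250×10^10 kg; r = 193 m; G = 6.674×10^-11 N·m²/kg².
m₂ = 7.468×10^5 kg
7.468×10^5 kg × (1 t / 1000 kg) = 746.8 t

747 t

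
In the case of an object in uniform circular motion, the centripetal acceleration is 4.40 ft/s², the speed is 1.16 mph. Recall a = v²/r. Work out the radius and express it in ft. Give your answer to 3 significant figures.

0.658 ft

Solving a = v²/r for r: r = v²/a.
a = 4.40 ft/s² = 1.341 m/s²; v = 1.16 mph = 0.5186 m/s.
r = 0.2005 m
0.2005 m × (1 ft / 0.3048 m) = 0.6578 ft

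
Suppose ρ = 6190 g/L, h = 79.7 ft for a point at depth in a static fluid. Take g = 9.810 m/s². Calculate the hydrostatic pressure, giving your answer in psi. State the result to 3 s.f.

214 psi

Directly: P = ρgh.
ρ = 6190 g/L = 6190 kg/m³; h = 79.7 ft = 24.29 m; g = 9.810 m/s².
P = 1.475×10^6 Pa
1.475×10^6 Pa × (1 psi / 6895 Pa) = 214.0 psi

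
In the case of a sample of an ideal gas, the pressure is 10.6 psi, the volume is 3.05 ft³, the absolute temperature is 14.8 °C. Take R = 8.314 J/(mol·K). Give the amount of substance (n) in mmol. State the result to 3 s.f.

2640 mmol

From the ideal-gas law: n = PV/(RT).
P = 10.6 psi = 73084 Pa; V = 3.05 ft³ = 0.08637 m³; T = 14.8 °C = 287.9 K; R = 8.314 J/(mol·K).
n = 2.637 mol
2.637 mol × (1 mmol / 0.001000 mol) = 2637 mmol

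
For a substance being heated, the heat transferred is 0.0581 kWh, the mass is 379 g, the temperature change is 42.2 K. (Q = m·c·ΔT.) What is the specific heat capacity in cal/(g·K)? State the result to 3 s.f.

Solving Q = m·c·ΔT for c: c = Q/(m·ΔT).
Q = 0.0581 kWh = 2.092×10^5 J; m = 379 g = 0.3790 kg; ΔT = 42.2 K.
c = 13078 J/(kg·K)
13078 J/(kg·K) × (1 cal/(g·K) / 4184 J/(kg·K)) = 3.126 cal/(g·K)

3.13 cal/(g·K)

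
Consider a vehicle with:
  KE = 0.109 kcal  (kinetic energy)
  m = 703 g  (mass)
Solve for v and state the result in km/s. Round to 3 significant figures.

Rearranging KE = ½mv² for v: v = √(2·KE/m).
KE = 0.109 kcal = 456.1 J; m = 703 g = 0.7030 kg.
v = 36.02 m/s
36.02 m/s × (1 km/s / 1000 m/s) = 0.03602 km/s

0.0360 km/s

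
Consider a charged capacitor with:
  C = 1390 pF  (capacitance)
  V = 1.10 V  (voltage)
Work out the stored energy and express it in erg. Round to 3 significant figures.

Directly: E = ½CV².
C = 1390 pF = 1.390×10^-9 F; V = 1.10 V.
E = 8.410×10^-10 J
8.410×10^-10 J × (1 erg / 1.000×10^-7 J) = 0.008410 erg

0.00841 erg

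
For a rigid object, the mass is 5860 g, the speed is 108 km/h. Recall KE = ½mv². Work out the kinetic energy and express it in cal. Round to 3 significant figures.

630 cal

KE is given directly by: KE = ½mv².
m = 5860 g = 5.860 kg; v = 108 km/h = 30.00 m/s.
KE = 2637 J  (the unit combination reduces to kg·m²/s² = J)
2637 J × (1 cal / 4.184 J) = 630.3 cal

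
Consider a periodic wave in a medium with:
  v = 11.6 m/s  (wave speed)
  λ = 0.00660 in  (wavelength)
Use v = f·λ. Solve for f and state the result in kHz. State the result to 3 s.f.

69.2 kHz

Rearranging v = f·λ for f: f = v/λ.
v = 11.6 m/s; λ = 0.00660 in = 1.676×10^-4 m.
f = 69196 Hz
69196 Hz × (1 kHz / 1000 Hz) = 69.20 kHz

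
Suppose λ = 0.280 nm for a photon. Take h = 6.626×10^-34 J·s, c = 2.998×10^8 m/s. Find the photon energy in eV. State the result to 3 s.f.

4430 eV

Directly: E = hc/λ.
λ = 0.280 nm = 2.800×10^-10 m; h = 6.626×10^-34 J·s; c = 2.998×10^8 m/s.
E = 7.095×10^-16 J
7.095×10^-16 J × (1 eV / 1.602×10^-19 J) = 4428 eV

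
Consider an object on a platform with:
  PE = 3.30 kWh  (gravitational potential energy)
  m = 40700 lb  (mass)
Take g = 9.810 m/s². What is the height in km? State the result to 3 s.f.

0.0656 km

Solving PE = m·g·h for h: h = PE/(m·g).
PE = 3.30 kWh = 1.188×10^7 J; m = 40700 lb = 18461 kg; g = 9.810 m/s².
h = 65.60 m
65.60 m × (1 km / 1000 m) = 0.06560 km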